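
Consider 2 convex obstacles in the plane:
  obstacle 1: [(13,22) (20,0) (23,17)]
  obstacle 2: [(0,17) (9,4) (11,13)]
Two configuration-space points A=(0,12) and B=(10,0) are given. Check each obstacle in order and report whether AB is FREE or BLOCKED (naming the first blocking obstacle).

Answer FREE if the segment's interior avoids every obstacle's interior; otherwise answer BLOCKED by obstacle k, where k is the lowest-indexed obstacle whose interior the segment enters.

FREE

Obstacle 1 [(13,22) (20,0) (23,17)]:
  edge (13,22)–(20,0): clear
  edge (20,0)–(23,17): clear
  edge (23,17)–(13,22): clear
  midpoint (5,6) outside
  → clear
Obstacle 2 [(0,17) (9,4) (11,13)]:
  edge (0,17)–(9,4): clear
  edge (9,4)–(11,13): clear
  edge (11,13)–(0,17): clear
  midpoint (5,6) outside
  → clear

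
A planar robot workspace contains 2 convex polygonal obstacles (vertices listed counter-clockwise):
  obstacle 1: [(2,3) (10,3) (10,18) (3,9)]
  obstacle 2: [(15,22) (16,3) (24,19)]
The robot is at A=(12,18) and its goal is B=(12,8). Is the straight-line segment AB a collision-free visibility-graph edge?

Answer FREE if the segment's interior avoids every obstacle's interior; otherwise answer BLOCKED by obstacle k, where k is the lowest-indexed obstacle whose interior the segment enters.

FREE

Obstacle 1 [(2,3) (10,3) (10,18) (3,9)]:
  edge (2,3)–(10,3): clear
  edge (10,3)–(10,18): clear
  edge (10,18)–(3,9): clear
  edge (3,9)–(2,3): clear
  midpoint (12,13) outside
  → clear
Obstacle 2 [(15,22) (16,3) (24,19)]:
  edge (15,22)–(16,3): clear
  edge (16,3)–(24,19): clear
  edge (24,19)–(15,22): clear
  midpoint (12,13) outside
  → clear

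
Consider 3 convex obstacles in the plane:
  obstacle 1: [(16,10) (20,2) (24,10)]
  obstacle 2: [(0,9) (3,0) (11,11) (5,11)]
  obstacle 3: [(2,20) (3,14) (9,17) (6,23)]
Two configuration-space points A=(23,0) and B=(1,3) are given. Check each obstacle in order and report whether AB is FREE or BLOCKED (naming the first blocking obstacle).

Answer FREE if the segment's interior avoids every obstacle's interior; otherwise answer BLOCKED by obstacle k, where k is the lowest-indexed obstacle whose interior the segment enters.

Obstacle 1 [(16,10) (20,2) (24,10)]:
  edge (16,10)–(20,2): clear
  edge (20,2)–(24,10): clear
  edge (24,10)–(16,10): clear
  midpoint (12,3/2) outside
  → clear
Obstacle 2 [(0,9) (3,0) (11,11) (5,11)]:
  edge (0,9)–(3,0): crosses AB
  edge (3,0)–(11,11): crosses AB
  edge (11,11)–(5,11): clear
  edge (5,11)–(0,9): clear
  → BLOCKED
Obstacle 3 [(2,20) (3,14) (9,17) (6,23)]:
  edge (2,20)–(3,14): clear
  edge (3,14)–(9,17): clear
  edge (9,17)–(6,23): clear
  edge (6,23)–(2,20): clear
  midpoint (12,3/2) outside
  → clear

BLOCKED by obstacle 2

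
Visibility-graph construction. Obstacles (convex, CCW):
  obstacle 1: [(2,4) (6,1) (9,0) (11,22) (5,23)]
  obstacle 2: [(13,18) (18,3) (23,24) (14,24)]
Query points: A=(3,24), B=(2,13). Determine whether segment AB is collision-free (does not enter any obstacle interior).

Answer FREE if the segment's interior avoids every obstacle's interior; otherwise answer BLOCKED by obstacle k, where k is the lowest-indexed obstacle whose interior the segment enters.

Obstacle 1 [(2,4) (6,1) (9,0) (11,22) (5,23)]:
  edge (2,4)–(6,1): clear
  edge (6,1)–(9,0): clear
  edge (9,0)–(11,22): clear
  edge (11,22)–(5,23): clear
  edge (5,23)–(2,4): clear
  midpoint (5/2,37/2) outside
  → clear
Obstacle 2 [(13,18) (18,3) (23,24) (14,24)]:
  edge (13,18)–(18,3): clear
  edge (18,3)–(23,24): clear
  edge (23,24)–(14,24): clear
  edge (14,24)–(13,18): clear
  midpoint (5/2,37/2) outside
  → clear

FREE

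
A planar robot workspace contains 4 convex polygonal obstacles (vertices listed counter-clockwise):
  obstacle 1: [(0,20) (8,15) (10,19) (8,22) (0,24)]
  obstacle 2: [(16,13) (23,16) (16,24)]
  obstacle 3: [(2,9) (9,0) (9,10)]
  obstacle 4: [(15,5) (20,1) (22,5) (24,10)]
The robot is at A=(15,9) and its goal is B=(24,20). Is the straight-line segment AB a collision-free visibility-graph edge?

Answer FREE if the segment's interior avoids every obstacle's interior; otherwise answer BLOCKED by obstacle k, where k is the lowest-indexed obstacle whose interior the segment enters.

Obstacle 1 [(0,20) (8,15) (10,19) (8,22) (0,24)]:
  edge (0,20)–(8,15): clear
  edge (8,15)–(10,19): clear
  edge (10,19)–(8,22): clear
  edge (8,22)–(0,24): clear
  edge (0,24)–(0,20): clear
  midpoint (39/2,29/2) outside
  → clear
Obstacle 2 [(16,13) (23,16) (16,24)]:
  edge (16,13)–(23,16): crosses AB
  edge (23,16)–(16,24): crosses AB
  edge (16,24)–(16,13): clear
  → BLOCKED
Obstacle 3 [(2,9) (9,0) (9,10)]:
  edge (2,9)–(9,0): clear
  edge (9,0)–(9,10): clear
  edge (9,10)–(2,9): clear
  midpoint (39/2,29/2) outside
  → clear
Obstacle 4 [(15,5) (20,1) (22,5) (24,10)]:
  edge (15,5)–(20,1): clear
  edge (20,1)–(22,5): clear
  edge (22,5)–(24,10): clear
  edge (24,10)–(15,5): clear
  midpoint (39/2,29/2) outside
  → clear

BLOCKED by obstacle 2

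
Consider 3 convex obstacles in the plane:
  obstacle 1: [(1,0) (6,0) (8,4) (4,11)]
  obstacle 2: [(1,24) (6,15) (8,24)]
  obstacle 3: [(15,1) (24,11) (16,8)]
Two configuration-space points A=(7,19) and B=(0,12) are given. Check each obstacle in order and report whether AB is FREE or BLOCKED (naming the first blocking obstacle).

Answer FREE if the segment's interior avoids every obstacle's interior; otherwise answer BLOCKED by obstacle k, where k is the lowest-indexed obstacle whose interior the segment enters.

BLOCKED by obstacle 2

Obstacle 1 [(1,0) (6,0) (8,4) (4,11)]:
  edge (1,0)–(6,0): clear
  edge (6,0)–(8,4): clear
  edge (8,4)–(4,11): clear
  edge (4,11)–(1,0): clear
  midpoint (7/2,31/2) outside
  → clear
Obstacle 2 [(1,24) (6,15) (8,24)]:
  edge (1,24)–(6,15): crosses AB
  edge (6,15)–(8,24): crosses AB
  edge (8,24)–(1,24): clear
  → BLOCKED
Obstacle 3 [(15,1) (24,11) (16,8)]:
  edge (15,1)–(24,11): clear
  edge (24,11)–(16,8): clear
  edge (16,8)–(15,1): clear
  midpoint (7/2,31/2) outside
  → clear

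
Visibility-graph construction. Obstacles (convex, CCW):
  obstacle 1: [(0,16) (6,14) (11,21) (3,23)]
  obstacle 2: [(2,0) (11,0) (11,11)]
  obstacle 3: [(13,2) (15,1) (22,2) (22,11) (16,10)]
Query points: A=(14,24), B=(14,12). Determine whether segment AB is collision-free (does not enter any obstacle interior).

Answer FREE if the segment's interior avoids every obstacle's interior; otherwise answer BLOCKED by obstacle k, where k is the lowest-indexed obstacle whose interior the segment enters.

Obstacle 1 [(0,16) (6,14) (11,21) (3,23)]:
  edge (0,16)–(6,14): clear
  edge (6,14)–(11,21): clear
  edge (11,21)–(3,23): clear
  edge (3,23)–(0,16): clear
  midpoint (14,18) outside
  → clear
Obstacle 2 [(2,0) (11,0) (11,11)]:
  edge (2,0)–(11,0): clear
  edge (11,0)–(11,11): clear
  edge (11,11)–(2,0): clear
  midpoint (14,18) outside
  → clear
Obstacle 3 [(13,2) (15,1) (22,2) (22,11) (16,10)]:
  edge (13,2)–(15,1): clear
  edge (15,1)–(22,2): clear
  edge (22,2)–(22,11): clear
  edge (22,11)–(16,10): clear
  edge (16,10)–(13,2): clear
  midpoint (14,18) outside
  → clear

FREE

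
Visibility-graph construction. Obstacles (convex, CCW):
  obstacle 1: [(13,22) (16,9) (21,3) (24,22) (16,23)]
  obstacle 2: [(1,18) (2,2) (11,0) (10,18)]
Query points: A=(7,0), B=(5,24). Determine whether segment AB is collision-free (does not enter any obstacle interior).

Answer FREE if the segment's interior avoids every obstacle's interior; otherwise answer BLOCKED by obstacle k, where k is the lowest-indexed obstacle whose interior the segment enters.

BLOCKED by obstacle 2

Obstacle 1 [(13,22) (16,9) (21,3) (24,22) (16,23)]:
  edge (13,22)–(16,9): clear
  edge (16,9)–(21,3): clear
  edge (21,3)–(24,22): clear
  edge (24,22)–(16,23): clear
  edge (16,23)–(13,22): clear
  midpoint (6,12) outside
  → clear
Obstacle 2 [(1,18) (2,2) (11,0) (10,18)]:
  edge (1,18)–(2,2): clear
  edge (2,2)–(11,0): crosses AB
  edge (11,0)–(10,18): clear
  edge (10,18)–(1,18): crosses AB
  → BLOCKED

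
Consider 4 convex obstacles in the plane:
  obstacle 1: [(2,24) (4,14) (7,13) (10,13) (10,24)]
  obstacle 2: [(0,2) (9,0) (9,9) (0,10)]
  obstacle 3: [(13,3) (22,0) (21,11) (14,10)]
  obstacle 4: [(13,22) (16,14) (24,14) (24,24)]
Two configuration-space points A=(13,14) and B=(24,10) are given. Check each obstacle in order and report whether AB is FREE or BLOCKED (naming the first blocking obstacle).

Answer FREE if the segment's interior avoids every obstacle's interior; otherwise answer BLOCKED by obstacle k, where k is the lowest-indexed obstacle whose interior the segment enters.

Obstacle 1 [(2,24) (4,14) (7,13) (10,13) (10,24)]:
  edge (2,24)–(4,14): clear
  edge (4,14)–(7,13): clear
  edge (7,13)–(10,13): clear
  edge (10,13)–(10,24): clear
  edge (10,24)–(2,24): clear
  midpoint (37/2,12) outside
  → clear
Obstacle 2 [(0,2) (9,0) (9,9) (0,10)]:
  edge (0,2)–(9,0): clear
  edge (9,0)–(9,9): clear
  edge (9,9)–(0,10): clear
  edge (0,10)–(0,2): clear
  midpoint (37/2,12) outside
  → clear
Obstacle 3 [(13,3) (22,0) (21,11) (14,10)]:
  edge (13,3)–(22,0): clear
  edge (22,0)–(21,11): clear
  edge (21,11)–(14,10): clear
  edge (14,10)–(13,3): clear
  midpoint (37/2,12) outside
  → clear
Obstacle 4 [(13,22) (16,14) (24,14) (24,24)]:
  edge (13,22)–(16,14): clear
  edge (16,14)–(24,14): clear
  edge (24,14)–(24,24): clear
  edge (24,24)–(13,22): clear
  midpoint (37/2,12) outside
  → clear

FREE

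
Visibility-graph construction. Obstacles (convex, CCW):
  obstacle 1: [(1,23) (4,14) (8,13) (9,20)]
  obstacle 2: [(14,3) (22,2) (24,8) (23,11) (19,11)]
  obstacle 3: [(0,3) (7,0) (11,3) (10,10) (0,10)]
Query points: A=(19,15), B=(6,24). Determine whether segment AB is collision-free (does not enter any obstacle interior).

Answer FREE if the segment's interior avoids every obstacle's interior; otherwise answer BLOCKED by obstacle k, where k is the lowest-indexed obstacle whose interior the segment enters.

FREE

Obstacle 1 [(1,23) (4,14) (8,13) (9,20)]:
  edge (1,23)–(4,14): clear
  edge (4,14)–(8,13): clear
  edge (8,13)–(9,20): clear
  edge (9,20)–(1,23): clear
  midpoint (25/2,39/2) outside
  → clear
Obstacle 2 [(14,3) (22,2) (24,8) (23,11) (19,11)]:
  edge (14,3)–(22,2): clear
  edge (22,2)–(24,8): clear
  edge (24,8)–(23,11): clear
  edge (23,11)–(19,11): clear
  edge (19,11)–(14,3): clear
  midpoint (25/2,39/2) outside
  → clear
Obstacle 3 [(0,3) (7,0) (11,3) (10,10) (0,10)]:
  edge (0,3)–(7,0): clear
  edge (7,0)–(11,3): clear
  edge (11,3)–(10,10): clear
  edge (10,10)–(0,10): clear
  edge (0,10)–(0,3): clear
  midpoint (25/2,39/2) outside
  → clear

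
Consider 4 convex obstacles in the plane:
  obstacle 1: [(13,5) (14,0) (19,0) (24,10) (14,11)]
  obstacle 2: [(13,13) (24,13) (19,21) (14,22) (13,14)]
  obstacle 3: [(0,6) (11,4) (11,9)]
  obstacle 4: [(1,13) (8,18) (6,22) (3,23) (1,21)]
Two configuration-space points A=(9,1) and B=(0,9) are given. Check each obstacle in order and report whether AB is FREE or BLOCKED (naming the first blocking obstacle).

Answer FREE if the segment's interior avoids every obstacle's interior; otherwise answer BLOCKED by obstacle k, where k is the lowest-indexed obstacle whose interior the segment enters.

BLOCKED by obstacle 3

Obstacle 1 [(13,5) (14,0) (19,0) (24,10) (14,11)]:
  edge (13,5)–(14,0): clear
  edge (14,0)–(19,0): clear
  edge (19,0)–(24,10): clear
  edge (24,10)–(14,11): clear
  edge (14,11)–(13,5): clear
  midpoint (9/2,5) outside
  → clear
Obstacle 2 [(13,13) (24,13) (19,21) (14,22) (13,14)]:
  edge (13,13)–(24,13): clear
  edge (24,13)–(19,21): clear
  edge (19,21)–(14,22): clear
  edge (14,22)–(13,14): clear
  edge (13,14)–(13,13): clear
  midpoint (9/2,5) outside
  → clear
Obstacle 3 [(0,6) (11,4) (11,9)]:
  edge (0,6)–(11,4): crosses AB
  edge (11,4)–(11,9): clear
  edge (11,9)–(0,6): crosses AB
  → BLOCKED
Obstacle 4 [(1,13) (8,18) (6,22) (3,23) (1,21)]:
  edge (1,13)–(8,18): clear
  edge (8,18)–(6,22): clear
  edge (6,22)–(3,23): clear
  edge (3,23)–(1,21): clear
  edge (1,21)–(1,13): clear
  midpoint (9/2,5) outside
  → clear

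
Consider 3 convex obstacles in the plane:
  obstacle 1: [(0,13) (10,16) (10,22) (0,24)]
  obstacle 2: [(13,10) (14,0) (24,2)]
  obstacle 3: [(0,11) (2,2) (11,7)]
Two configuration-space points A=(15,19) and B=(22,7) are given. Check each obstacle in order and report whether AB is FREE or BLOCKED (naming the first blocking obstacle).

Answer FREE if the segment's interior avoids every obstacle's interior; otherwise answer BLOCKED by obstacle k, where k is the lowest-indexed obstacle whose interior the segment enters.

Obstacle 1 [(0,13) (10,16) (10,22) (0,24)]:
  edge (0,13)–(10,16): clear
  edge (10,16)–(10,22): clear
  edge (10,22)–(0,24): clear
  edge (0,24)–(0,13): clear
  midpoint (37/2,13) outside
  → clear
Obstacle 2 [(13,10) (14,0) (24,2)]:
  edge (13,10)–(14,0): clear
  edge (14,0)–(24,2): clear
  edge (24,2)–(13,10): clear
  midpoint (37/2,13) outside
  → clear
Obstacle 3 [(0,11) (2,2) (11,7)]:
  edge (0,11)–(2,2): clear
  edge (2,2)–(11,7): clear
  edge (11,7)–(0,11): clear
  midpoint (37/2,13) outside
  → clear

FREE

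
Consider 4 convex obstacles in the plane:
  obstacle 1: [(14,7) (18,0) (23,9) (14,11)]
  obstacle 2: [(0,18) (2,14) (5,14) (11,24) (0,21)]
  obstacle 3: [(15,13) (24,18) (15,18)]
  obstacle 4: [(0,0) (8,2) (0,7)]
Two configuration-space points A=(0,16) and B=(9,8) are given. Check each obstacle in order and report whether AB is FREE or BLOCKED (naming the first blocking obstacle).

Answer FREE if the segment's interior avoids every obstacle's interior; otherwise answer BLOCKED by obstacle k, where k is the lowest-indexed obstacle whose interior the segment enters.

BLOCKED by obstacle 2

Obstacle 1 [(14,7) (18,0) (23,9) (14,11)]:
  edge (14,7)–(18,0): clear
  edge (18,0)–(23,9): clear
  edge (23,9)–(14,11): clear
  edge (14,11)–(14,7): clear
  midpoint (9/2,12) outside
  → clear
Obstacle 2 [(0,18) (2,14) (5,14) (11,24) (0,21)]:
  edge (0,18)–(2,14): crosses AB
  edge (2,14)–(5,14): crosses AB
  edge (5,14)–(11,24): clear
  edge (11,24)–(0,21): clear
  edge (0,21)–(0,18): clear
  → BLOCKED
Obstacle 3 [(15,13) (24,18) (15,18)]:
  edge (15,13)–(24,18): clear
  edge (24,18)–(15,18): clear
  edge (15,18)–(15,13): clear
  midpoint (9/2,12) outside
  → clear
Obstacle 4 [(0,0) (8,2) (0,7)]:
  edge (0,0)–(8,2): clear
  edge (8,2)–(0,7): clear
  edge (0,7)–(0,0): clear
  midpoint (9/2,12) outside
  → clear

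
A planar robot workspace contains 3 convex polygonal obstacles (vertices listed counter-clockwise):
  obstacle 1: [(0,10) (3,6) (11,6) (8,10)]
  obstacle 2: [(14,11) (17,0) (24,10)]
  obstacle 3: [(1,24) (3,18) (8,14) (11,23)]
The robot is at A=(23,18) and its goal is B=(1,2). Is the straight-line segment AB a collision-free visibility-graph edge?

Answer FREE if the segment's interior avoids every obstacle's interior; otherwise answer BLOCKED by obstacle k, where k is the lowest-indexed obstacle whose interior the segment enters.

Obstacle 1 [(0,10) (3,6) (11,6) (8,10)]:
  edge (0,10)–(3,6): clear
  edge (3,6)–(11,6): crosses AB
  edge (11,6)–(8,10): crosses AB
  edge (8,10)–(0,10): clear
  → BLOCKED
Obstacle 2 [(14,11) (17,0) (24,10)]:
  edge (14,11)–(17,0): clear
  edge (17,0)–(24,10): clear
  edge (24,10)–(14,11): clear
  midpoint (12,10) outside
  → clear
Obstacle 3 [(1,24) (3,18) (8,14) (11,23)]:
  edge (1,24)–(3,18): clear
  edge (3,18)–(8,14): clear
  edge (8,14)–(11,23): clear
  edge (11,23)–(1,24): clear
  midpoint (12,10) outside
  → clear

BLOCKED by obstacle 1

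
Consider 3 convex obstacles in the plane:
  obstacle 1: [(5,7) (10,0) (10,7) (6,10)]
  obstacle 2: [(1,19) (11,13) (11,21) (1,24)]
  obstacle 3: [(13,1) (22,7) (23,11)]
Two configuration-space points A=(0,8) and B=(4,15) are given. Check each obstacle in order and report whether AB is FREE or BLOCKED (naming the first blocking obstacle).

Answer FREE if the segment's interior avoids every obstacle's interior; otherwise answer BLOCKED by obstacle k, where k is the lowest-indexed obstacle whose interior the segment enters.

FREE

Obstacle 1 [(5,7) (10,0) (10,7) (6,10)]:
  edge (5,7)–(10,0): clear
  edge (10,0)–(10,7): clear
  edge (10,7)–(6,10): clear
  edge (6,10)–(5,7): clear
  midpoint (2,23/2) outside
  → clear
Obstacle 2 [(1,19) (11,13) (11,21) (1,24)]:
  edge (1,19)–(11,13): clear
  edge (11,13)–(11,21): clear
  edge (11,21)–(1,24): clear
  edge (1,24)–(1,19): clear
  midpoint (2,23/2) outside
  → clear
Obstacle 3 [(13,1) (22,7) (23,11)]:
  edge (13,1)–(22,7): clear
  edge (22,7)–(23,11): clear
  edge (23,11)–(13,1): clear
  midpoint (2,23/2) outside
  → clear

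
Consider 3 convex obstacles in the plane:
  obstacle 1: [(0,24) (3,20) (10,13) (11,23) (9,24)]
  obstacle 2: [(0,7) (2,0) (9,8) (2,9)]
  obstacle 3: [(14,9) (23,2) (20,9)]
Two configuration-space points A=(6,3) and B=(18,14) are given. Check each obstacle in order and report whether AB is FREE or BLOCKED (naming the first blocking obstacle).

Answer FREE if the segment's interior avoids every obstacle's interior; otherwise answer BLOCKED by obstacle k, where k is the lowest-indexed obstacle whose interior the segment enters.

FREE

Obstacle 1 [(0,24) (3,20) (10,13) (11,23) (9,24)]:
  edge (0,24)–(3,20): clear
  edge (3,20)–(10,13): clear
  edge (10,13)–(11,23): clear
  edge (11,23)–(9,24): clear
  edge (9,24)–(0,24): clear
  midpoint (12,17/2) outside
  → clear
Obstacle 2 [(0,7) (2,0) (9,8) (2,9)]:
  edge (0,7)–(2,0): clear
  edge (2,0)–(9,8): clear
  edge (9,8)–(2,9): clear
  edge (2,9)–(0,7): clear
  midpoint (12,17/2) outside
  → clear
Obstacle 3 [(14,9) (23,2) (20,9)]:
  edge (14,9)–(23,2): clear
  edge (23,2)–(20,9): clear
  edge (20,9)–(14,9): clear
  midpoint (12,17/2) outside
  → clear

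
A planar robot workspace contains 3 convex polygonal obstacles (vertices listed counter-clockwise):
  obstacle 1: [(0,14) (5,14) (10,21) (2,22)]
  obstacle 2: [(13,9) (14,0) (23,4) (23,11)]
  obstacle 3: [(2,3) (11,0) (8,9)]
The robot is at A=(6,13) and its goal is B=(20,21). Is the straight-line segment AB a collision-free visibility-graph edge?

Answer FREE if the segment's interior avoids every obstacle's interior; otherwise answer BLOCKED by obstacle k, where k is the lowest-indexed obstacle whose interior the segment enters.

Obstacle 1 [(0,14) (5,14) (10,21) (2,22)]:
  edge (0,14)–(5,14): clear
  edge (5,14)–(10,21): clear
  edge (10,21)–(2,22): clear
  edge (2,22)–(0,14): clear
  midpoint (13,17) outside
  → clear
Obstacle 2 [(13,9) (14,0) (23,4) (23,11)]:
  edge (13,9)–(14,0): clear
  edge (14,0)–(23,4): clear
  edge (23,4)–(23,11): clear
  edge (23,11)–(13,9): clear
  midpoint (13,17) outside
  → clear
Obstacle 3 [(2,3) (11,0) (8,9)]:
  edge (2,3)–(11,0): clear
  edge (11,0)–(8,9): clear
  edge (8,9)–(2,3): clear
  midpoint (13,17) outside
  → clear

FREE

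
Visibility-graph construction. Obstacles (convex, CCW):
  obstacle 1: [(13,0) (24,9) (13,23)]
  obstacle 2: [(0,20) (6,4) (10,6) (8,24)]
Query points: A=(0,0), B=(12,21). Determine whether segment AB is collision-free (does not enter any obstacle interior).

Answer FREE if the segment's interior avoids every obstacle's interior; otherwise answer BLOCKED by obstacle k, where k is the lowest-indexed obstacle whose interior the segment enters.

Obstacle 1 [(13,0) (24,9) (13,23)]:
  edge (13,0)–(24,9): clear
  edge (24,9)–(13,23): clear
  edge (13,23)–(13,0): clear
  midpoint (6,21/2) outside
  → clear
Obstacle 2 [(0,20) (6,4) (10,6) (8,24)]:
  edge (0,20)–(6,4): crosses AB
  edge (6,4)–(10,6): clear
  edge (10,6)–(8,24): crosses AB
  edge (8,24)–(0,20): clear
  → BLOCKED

BLOCKED by obstacle 2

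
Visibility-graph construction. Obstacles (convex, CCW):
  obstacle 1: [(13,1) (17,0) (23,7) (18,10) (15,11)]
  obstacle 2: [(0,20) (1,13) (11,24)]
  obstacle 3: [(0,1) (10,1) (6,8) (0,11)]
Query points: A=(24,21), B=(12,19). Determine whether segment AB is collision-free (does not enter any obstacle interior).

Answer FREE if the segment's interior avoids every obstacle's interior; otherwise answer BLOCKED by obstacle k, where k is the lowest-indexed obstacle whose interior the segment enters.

Obstacle 1 [(13,1) (17,0) (23,7) (18,10) (15,11)]:
  edge (13,1)–(17,0): clear
  edge (17,0)–(23,7): clear
  edge (23,7)–(18,10): clear
  edge (18,10)–(15,11): clear
  edge (15,11)–(13,1): clear
  midpoint (18,20) outside
  → clear
Obstacle 2 [(0,20) (1,13) (11,24)]:
  edge (0,20)–(1,13): clear
  edge (1,13)–(11,24): clear
  edge (11,24)–(0,20): clear
  midpoint (18,20) outside
  → clear
Obstacle 3 [(0,1) (10,1) (6,8) (0,11)]:
  edge (0,1)–(10,1): clear
  edge (10,1)–(6,8): clear
  edge (6,8)–(0,11): clear
  edge (0,11)–(0,1): clear
  midpoint (18,20) outside
  → clear

FREE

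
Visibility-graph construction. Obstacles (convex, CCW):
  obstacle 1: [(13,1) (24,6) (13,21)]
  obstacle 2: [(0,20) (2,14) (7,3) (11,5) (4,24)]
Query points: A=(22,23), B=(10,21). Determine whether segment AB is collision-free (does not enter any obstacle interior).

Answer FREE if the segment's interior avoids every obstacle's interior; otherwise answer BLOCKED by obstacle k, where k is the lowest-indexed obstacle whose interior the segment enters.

Obstacle 1 [(13,1) (24,6) (13,21)]:
  edge (13,1)–(24,6): clear
  edge (24,6)–(13,21): clear
  edge (13,21)–(13,1): clear
  midpoint (16,22) outside
  → clear
Obstacle 2 [(0,20) (2,14) (7,3) (11,5) (4,24)]:
  edge (0,20)–(2,14): clear
  edge (2,14)–(7,3): clear
  edge (7,3)–(11,5): clear
  edge (11,5)–(4,24): clear
  edge (4,24)–(0,20): clear
  midpoint (16,22) outside
  → clear

FREE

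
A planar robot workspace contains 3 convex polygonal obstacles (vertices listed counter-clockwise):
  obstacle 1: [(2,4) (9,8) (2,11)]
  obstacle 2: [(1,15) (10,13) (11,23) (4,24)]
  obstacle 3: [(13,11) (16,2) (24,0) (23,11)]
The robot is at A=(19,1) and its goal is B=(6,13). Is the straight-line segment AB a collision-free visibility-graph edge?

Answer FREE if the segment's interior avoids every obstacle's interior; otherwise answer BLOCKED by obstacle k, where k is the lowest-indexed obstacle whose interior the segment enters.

BLOCKED by obstacle 3

Obstacle 1 [(2,4) (9,8) (2,11)]:
  edge (2,4)–(9,8): clear
  edge (9,8)–(2,11): clear
  edge (2,11)–(2,4): clear
  midpoint (25/2,7) outside
  → clear
Obstacle 2 [(1,15) (10,13) (11,23) (4,24)]:
  edge (1,15)–(10,13): clear
  edge (10,13)–(11,23): clear
  edge (11,23)–(4,24): clear
  edge (4,24)–(1,15): clear
  midpoint (25/2,7) outside
  → clear
Obstacle 3 [(13,11) (16,2) (24,0) (23,11)]:
  edge (13,11)–(16,2): crosses AB
  edge (16,2)–(24,0): crosses AB
  edge (24,0)–(23,11): clear
  edge (23,11)–(13,11): clear
  → BLOCKED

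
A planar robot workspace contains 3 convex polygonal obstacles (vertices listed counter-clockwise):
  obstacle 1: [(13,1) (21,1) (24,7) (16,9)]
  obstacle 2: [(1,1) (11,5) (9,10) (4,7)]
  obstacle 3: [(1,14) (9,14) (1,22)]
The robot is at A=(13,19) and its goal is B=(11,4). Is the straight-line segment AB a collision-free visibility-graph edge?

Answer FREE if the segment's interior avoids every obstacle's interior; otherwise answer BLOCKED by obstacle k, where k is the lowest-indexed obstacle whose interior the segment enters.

FREE

Obstacle 1 [(13,1) (21,1) (24,7) (16,9)]:
  edge (13,1)–(21,1): clear
  edge (21,1)–(24,7): clear
  edge (24,7)–(16,9): clear
  edge (16,9)–(13,1): clear
  midpoint (12,23/2) outside
  → clear
Obstacle 2 [(1,1) (11,5) (9,10) (4,7)]:
  edge (1,1)–(11,5): clear
  edge (11,5)–(9,10): clear
  edge (9,10)–(4,7): clear
  edge (4,7)–(1,1): clear
  midpoint (12,23/2) outside
  → clear
Obstacle 3 [(1,14) (9,14) (1,22)]:
  edge (1,14)–(9,14): clear
  edge (9,14)–(1,22): clear
  edge (1,22)–(1,14): clear
  midpoint (12,23/2) outside
  → clear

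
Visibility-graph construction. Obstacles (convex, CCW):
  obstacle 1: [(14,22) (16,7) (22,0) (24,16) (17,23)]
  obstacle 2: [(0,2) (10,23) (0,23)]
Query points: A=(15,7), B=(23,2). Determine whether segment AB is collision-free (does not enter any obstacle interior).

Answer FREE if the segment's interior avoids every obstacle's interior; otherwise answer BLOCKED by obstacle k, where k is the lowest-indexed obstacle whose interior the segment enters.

BLOCKED by obstacle 1

Obstacle 1 [(14,22) (16,7) (22,0) (24,16) (17,23)]:
  edge (14,22)–(16,7): clear
  edge (16,7)–(22,0): crosses AB
  edge (22,0)–(24,16): crosses AB
  edge (24,16)–(17,23): clear
  edge (17,23)–(14,22): clear
  → BLOCKED
Obstacle 2 [(0,2) (10,23) (0,23)]:
  edge (0,2)–(10,23): clear
  edge (10,23)–(0,23): clear
  edge (0,23)–(0,2): clear
  midpoint (19,9/2) outside
  → clear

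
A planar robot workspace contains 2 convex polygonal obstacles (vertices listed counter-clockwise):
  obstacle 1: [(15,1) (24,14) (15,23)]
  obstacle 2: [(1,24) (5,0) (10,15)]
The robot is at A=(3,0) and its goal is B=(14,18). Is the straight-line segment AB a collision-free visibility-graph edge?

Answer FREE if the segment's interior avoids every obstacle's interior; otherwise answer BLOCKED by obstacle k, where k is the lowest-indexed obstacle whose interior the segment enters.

BLOCKED by obstacle 2

Obstacle 1 [(15,1) (24,14) (15,23)]:
  edge (15,1)–(24,14): clear
  edge (24,14)–(15,23): clear
  edge (15,23)–(15,1): clear
  midpoint (17/2,9) outside
  → clear
Obstacle 2 [(1,24) (5,0) (10,15)]:
  edge (1,24)–(5,0): crosses AB
  edge (5,0)–(10,15): crosses AB
  edge (10,15)–(1,24): clear
  → BLOCKED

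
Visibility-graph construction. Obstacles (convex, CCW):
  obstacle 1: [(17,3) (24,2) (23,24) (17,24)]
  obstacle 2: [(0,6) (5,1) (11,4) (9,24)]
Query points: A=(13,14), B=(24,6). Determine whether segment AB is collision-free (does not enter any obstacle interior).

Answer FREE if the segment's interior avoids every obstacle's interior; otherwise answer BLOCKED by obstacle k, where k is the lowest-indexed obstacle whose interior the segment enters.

BLOCKED by obstacle 1

Obstacle 1 [(17,3) (24,2) (23,24) (17,24)]:
  edge (17,3)–(24,2): clear
  edge (24,2)–(23,24): crosses AB
  edge (23,24)–(17,24): clear
  edge (17,24)–(17,3): crosses AB
  → BLOCKED
Obstacle 2 [(0,6) (5,1) (11,4) (9,24)]:
  edge (0,6)–(5,1): clear
  edge (5,1)–(11,4): clear
  edge (11,4)–(9,24): clear
  edge (9,24)–(0,6): clear
  midpoint (37/2,10) outside
  → clear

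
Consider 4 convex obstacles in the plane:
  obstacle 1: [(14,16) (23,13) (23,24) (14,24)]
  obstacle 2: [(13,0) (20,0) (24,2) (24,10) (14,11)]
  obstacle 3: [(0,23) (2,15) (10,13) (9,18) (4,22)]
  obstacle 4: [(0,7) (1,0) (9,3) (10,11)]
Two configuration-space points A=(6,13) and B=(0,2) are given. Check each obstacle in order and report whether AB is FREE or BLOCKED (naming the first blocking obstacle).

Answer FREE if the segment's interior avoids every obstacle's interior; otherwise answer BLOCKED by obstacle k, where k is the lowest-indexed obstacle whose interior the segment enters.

Obstacle 1 [(14,16) (23,13) (23,24) (14,24)]:
  edge (14,16)–(23,13): clear
  edge (23,13)–(23,24): clear
  edge (23,24)–(14,24): clear
  edge (14,24)–(14,16): clear
  midpoint (3,15/2) outside
  → clear
Obstacle 2 [(13,0) (20,0) (24,2) (24,10) (14,11)]:
  edge (13,0)–(20,0): clear
  edge (20,0)–(24,2): clear
  edge (24,2)–(24,10): clear
  edge (24,10)–(14,11): clear
  edge (14,11)–(13,0): clear
  midpoint (3,15/2) outside
  → clear
Obstacle 3 [(0,23) (2,15) (10,13) (9,18) (4,22)]:
  edge (0,23)–(2,15): clear
  edge (2,15)–(10,13): clear
  edge (10,13)–(9,18): clear
  edge (9,18)–(4,22): clear
  edge (4,22)–(0,23): clear
  midpoint (3,15/2) outside
  → clear
Obstacle 4 [(0,7) (1,0) (9,3) (10,11)]:
  edge (0,7)–(1,0): crosses AB
  edge (1,0)–(9,3): clear
  edge (9,3)–(10,11): clear
  edge (10,11)–(0,7): crosses AB
  → BLOCKED

BLOCKED by obstacle 4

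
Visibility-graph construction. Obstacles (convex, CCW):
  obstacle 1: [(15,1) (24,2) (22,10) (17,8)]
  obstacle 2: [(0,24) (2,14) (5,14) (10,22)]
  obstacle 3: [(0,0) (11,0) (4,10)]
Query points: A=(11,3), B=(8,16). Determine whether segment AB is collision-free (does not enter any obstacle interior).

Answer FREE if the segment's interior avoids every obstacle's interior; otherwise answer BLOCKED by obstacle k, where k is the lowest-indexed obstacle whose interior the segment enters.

FREE

Obstacle 1 [(15,1) (24,2) (22,10) (17,8)]:
  edge (15,1)–(24,2): clear
  edge (24,2)–(22,10): clear
  edge (22,10)–(17,8): clear
  edge (17,8)–(15,1): clear
  midpoint (19/2,19/2) outside
  → clear
Obstacle 2 [(0,24) (2,14) (5,14) (10,22)]:
  edge (0,24)–(2,14): clear
  edge (2,14)–(5,14): clear
  edge (5,14)–(10,22): clear
  edge (10,22)–(0,24): clear
  midpoint (19/2,19/2) outside
  → clear
Obstacle 3 [(0,0) (11,0) (4,10)]:
  edge (0,0)–(11,0): clear
  edge (11,0)–(4,10): clear
  edge (4,10)–(0,0): clear
  midpoint (19/2,19/2) outside
  → clear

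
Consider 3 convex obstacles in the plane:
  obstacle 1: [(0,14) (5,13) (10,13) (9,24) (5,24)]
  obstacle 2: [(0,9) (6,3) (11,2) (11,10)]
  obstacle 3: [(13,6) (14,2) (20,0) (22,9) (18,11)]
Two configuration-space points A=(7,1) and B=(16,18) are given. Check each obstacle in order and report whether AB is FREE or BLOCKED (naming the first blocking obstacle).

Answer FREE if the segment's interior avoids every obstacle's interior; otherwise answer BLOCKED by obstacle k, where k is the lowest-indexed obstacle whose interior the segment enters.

Obstacle 1 [(0,14) (5,13) (10,13) (9,24) (5,24)]:
  edge (0,14)–(5,13): clear
  edge (5,13)–(10,13): clear
  edge (10,13)–(9,24): clear
  edge (9,24)–(5,24): clear
  edge (5,24)–(0,14): clear
  midpoint (23/2,19/2) outside
  → clear
Obstacle 2 [(0,9) (6,3) (11,2) (11,10)]:
  edge (0,9)–(6,3): clear
  edge (6,3)–(11,2): crosses AB
  edge (11,2)–(11,10): crosses AB
  edge (11,10)–(0,9): clear
  → BLOCKED
Obstacle 3 [(13,6) (14,2) (20,0) (22,9) (18,11)]:
  edge (13,6)–(14,2): clear
  edge (14,2)–(20,0): clear
  edge (20,0)–(22,9): clear
  edge (22,9)–(18,11): clear
  edge (18,11)–(13,6): clear
  midpoint (23/2,19/2) outside
  → clear

BLOCKED by obstacle 2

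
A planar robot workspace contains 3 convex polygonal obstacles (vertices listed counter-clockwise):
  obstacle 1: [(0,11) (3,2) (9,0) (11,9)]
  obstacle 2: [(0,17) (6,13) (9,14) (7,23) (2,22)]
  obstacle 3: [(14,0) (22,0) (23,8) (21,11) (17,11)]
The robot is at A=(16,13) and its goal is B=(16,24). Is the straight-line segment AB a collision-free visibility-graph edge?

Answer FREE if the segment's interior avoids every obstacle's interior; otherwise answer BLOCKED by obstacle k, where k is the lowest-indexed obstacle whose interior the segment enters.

Obstacle 1 [(0,11) (3,2) (9,0) (11,9)]:
  edge (0,11)–(3,2): clear
  edge (3,2)–(9,0): clear
  edge (9,0)–(11,9): clear
  edge (11,9)–(0,11): clear
  midpoint (16,37/2) outside
  → clear
Obstacle 2 [(0,17) (6,13) (9,14) (7,23) (2,22)]:
  edge (0,17)–(6,13): clear
  edge (6,13)–(9,14): clear
  edge (9,14)–(7,23): clear
  edge (7,23)–(2,22): clear
  edge (2,22)–(0,17): clear
  midpoint (16,37/2) outside
  → clear
Obstacle 3 [(14,0) (22,0) (23,8) (21,11) (17,11)]:
  edge (14,0)–(22,0): clear
  edge (22,0)–(23,8): clear
  edge (23,8)–(21,11): clear
  edge (21,11)–(17,11): clear
  edge (17,11)–(14,0): clear
  midpoint (16,37/2) outside
  → clear

FREE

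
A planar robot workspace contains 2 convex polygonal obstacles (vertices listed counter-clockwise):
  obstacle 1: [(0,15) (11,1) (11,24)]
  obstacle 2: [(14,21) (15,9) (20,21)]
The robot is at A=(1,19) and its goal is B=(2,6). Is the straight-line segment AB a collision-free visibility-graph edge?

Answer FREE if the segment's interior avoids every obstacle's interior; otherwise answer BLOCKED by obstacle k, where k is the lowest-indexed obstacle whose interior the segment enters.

BLOCKED by obstacle 1

Obstacle 1 [(0,15) (11,1) (11,24)]:
  edge (0,15)–(11,1): crosses AB
  edge (11,1)–(11,24): clear
  edge (11,24)–(0,15): crosses AB
  → BLOCKED
Obstacle 2 [(14,21) (15,9) (20,21)]:
  edge (14,21)–(15,9): clear
  edge (15,9)–(20,21): clear
  edge (20,21)–(14,21): clear
  midpoint (3/2,25/2) outside
  → clear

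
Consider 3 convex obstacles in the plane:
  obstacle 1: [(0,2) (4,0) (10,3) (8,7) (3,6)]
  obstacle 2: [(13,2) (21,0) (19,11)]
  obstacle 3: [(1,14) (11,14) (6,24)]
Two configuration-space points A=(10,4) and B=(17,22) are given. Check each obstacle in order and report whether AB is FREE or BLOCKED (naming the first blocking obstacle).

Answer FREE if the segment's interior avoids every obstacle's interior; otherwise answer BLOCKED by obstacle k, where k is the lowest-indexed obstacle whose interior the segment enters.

FREE

Obstacle 1 [(0,2) (4,0) (10,3) (8,7) (3,6)]:
  edge (0,2)–(4,0): clear
  edge (4,0)–(10,3): clear
  edge (10,3)–(8,7): clear
  edge (8,7)–(3,6): clear
  edge (3,6)–(0,2): clear
  midpoint (27/2,13) outside
  → clear
Obstacle 2 [(13,2) (21,0) (19,11)]:
  edge (13,2)–(21,0): clear
  edge (21,0)–(19,11): clear
  edge (19,11)–(13,2): clear
  midpoint (27/2,13) outside
  → clear
Obstacle 3 [(1,14) (11,14) (6,24)]:
  edge (1,14)–(11,14): clear
  edge (11,14)–(6,24): clear
  edge (6,24)–(1,14): clear
  midpoint (27/2,13) outside
  → clear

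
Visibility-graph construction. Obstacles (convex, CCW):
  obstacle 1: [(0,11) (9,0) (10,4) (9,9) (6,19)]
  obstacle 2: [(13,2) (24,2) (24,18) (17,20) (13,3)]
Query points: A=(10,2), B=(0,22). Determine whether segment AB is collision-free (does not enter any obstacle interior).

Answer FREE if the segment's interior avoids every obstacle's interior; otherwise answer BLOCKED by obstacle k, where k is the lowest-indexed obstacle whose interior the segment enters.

BLOCKED by obstacle 1

Obstacle 1 [(0,11) (9,0) (10,4) (9,9) (6,19)]:
  edge (0,11)–(9,0): clear
  edge (9,0)–(10,4): crosses AB
  edge (10,4)–(9,9): clear
  edge (9,9)–(6,19): clear
  edge (6,19)–(0,11): crosses AB
  → BLOCKED
Obstacle 2 [(13,2) (24,2) (24,18) (17,20) (13,3)]:
  edge (13,2)–(24,2): clear
  edge (24,2)–(24,18): clear
  edge (24,18)–(17,20): clear
  edge (17,20)–(13,3): clear
  edge (13,3)–(13,2): clear
  midpoint (5,12) outside
  → clear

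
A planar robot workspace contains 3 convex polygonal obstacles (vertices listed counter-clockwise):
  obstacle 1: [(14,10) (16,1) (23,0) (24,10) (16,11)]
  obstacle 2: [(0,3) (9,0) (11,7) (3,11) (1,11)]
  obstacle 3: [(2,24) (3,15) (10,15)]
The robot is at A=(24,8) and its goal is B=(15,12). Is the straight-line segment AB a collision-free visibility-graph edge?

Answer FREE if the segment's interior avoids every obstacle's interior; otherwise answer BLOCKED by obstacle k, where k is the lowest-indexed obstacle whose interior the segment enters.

Obstacle 1 [(14,10) (16,1) (23,0) (24,10) (16,11)]:
  edge (14,10)–(16,1): clear
  edge (16,1)–(23,0): clear
  edge (23,0)–(24,10): crosses AB
  edge (24,10)–(16,11): crosses AB
  edge (16,11)–(14,10): clear
  → BLOCKED
Obstacle 2 [(0,3) (9,0) (11,7) (3,11) (1,11)]:
  edge (0,3)–(9,0): clear
  edge (9,0)–(11,7): clear
  edge (11,7)–(3,11): clear
  edge (3,11)–(1,11): clear
  edge (1,11)–(0,3): clear
  midpoint (39/2,10) outside
  → clear
Obstacle 3 [(2,24) (3,15) (10,15)]:
  edge (2,24)–(3,15): clear
  edge (3,15)–(10,15): clear
  edge (10,15)–(2,24): clear
  midpoint (39/2,10) outside
  → clear

BLOCKED by obstacle 1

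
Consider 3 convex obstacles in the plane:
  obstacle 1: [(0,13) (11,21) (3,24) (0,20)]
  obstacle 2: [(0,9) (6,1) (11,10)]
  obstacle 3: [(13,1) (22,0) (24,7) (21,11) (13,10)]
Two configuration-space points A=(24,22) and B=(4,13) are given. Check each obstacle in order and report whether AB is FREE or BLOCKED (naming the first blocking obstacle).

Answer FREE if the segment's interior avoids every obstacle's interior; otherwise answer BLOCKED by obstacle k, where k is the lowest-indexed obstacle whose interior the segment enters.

Obstacle 1 [(0,13) (11,21) (3,24) (0,20)]:
  edge (0,13)–(11,21): clear
  edge (11,21)–(3,24): clear
  edge (3,24)–(0,20): clear
  edge (0,20)–(0,13): clear
  midpoint (14,35/2) outside
  → clear
Obstacle 2 [(0,9) (6,1) (11,10)]:
  edge (0,9)–(6,1): clear
  edge (6,1)–(11,10): clear
  edge (11,10)–(0,9): clear
  midpoint (14,35/2) outside
  → clear
Obstacle 3 [(13,1) (22,0) (24,7) (21,11) (13,10)]:
  edge (13,1)–(22,0): clear
  edge (22,0)–(24,7): clear
  edge (24,7)–(21,11): clear
  edge (21,11)–(13,10): clear
  edge (13,10)–(13,1): clear
  midpoint (14,35/2) outside
  → clear

FREE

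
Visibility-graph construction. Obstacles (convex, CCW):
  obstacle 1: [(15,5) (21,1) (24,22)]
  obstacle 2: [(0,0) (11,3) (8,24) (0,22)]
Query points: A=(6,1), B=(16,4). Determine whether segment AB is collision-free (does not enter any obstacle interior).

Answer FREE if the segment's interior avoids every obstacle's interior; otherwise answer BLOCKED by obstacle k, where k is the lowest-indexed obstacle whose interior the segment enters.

Obstacle 1 [(15,5) (21,1) (24,22)]:
  edge (15,5)–(21,1): clear
  edge (21,1)–(24,22): clear
  edge (24,22)–(15,5): clear
  midpoint (11,5/2) outside
  → clear
Obstacle 2 [(0,0) (11,3) (8,24) (0,22)]:
  edge (0,0)–(11,3): clear
  edge (11,3)–(8,24): clear
  edge (8,24)–(0,22): clear
  edge (0,22)–(0,0): clear
  midpoint (11,5/2) outside
  → clear

FREE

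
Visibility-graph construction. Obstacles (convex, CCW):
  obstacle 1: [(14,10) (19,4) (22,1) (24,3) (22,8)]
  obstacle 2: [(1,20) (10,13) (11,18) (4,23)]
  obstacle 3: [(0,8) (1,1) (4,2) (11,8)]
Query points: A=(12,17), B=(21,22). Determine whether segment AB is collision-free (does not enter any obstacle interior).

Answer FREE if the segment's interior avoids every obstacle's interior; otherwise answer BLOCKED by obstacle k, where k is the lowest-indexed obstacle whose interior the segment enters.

Obstacle 1 [(14,10) (19,4) (22,1) (24,3) (22,8)]:
  edge (14,10)–(19,4): clear
  edge (19,4)–(22,1): clear
  edge (22,1)–(24,3): clear
  edge (24,3)–(22,8): clear
  edge (22,8)–(14,10): clear
  midpoint (33/2,39/2) outside
  → clear
Obstacle 2 [(1,20) (10,13) (11,18) (4,23)]:
  edge (1,20)–(10,13): clear
  edge (10,13)–(11,18): clear
  edge (11,18)–(4,23): clear
  edge (4,23)–(1,20): clear
  midpoint (33/2,39/2) outside
  → clear
Obstacle 3 [(0,8) (1,1) (4,2) (11,8)]:
  edge (0,8)–(1,1): clear
  edge (1,1)–(4,2): clear
  edge (4,2)–(11,8): clear
  edge (11,8)–(0,8): clear
  midpoint (33/2,39/2) outside
  → clear

FREE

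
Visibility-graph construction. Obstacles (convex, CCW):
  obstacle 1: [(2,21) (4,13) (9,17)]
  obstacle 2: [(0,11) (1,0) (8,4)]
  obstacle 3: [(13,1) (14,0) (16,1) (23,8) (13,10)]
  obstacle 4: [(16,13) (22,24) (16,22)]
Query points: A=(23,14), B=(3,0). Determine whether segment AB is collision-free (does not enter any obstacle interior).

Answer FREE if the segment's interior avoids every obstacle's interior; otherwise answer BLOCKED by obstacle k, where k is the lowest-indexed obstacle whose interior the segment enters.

BLOCKED by obstacle 3

Obstacle 1 [(2,21) (4,13) (9,17)]:
  edge (2,21)–(4,13): clear
  edge (4,13)–(9,17): clear
  edge (9,17)–(2,21): clear
  midpoint (13,7) outside
  → clear
Obstacle 2 [(0,11) (1,0) (8,4)]:
  edge (0,11)–(1,0): clear
  edge (1,0)–(8,4): clear
  edge (8,4)–(0,11): clear
  midpoint (13,7) outside
  → clear
Obstacle 3 [(13,1) (14,0) (16,1) (23,8) (13,10)]:
  edge (13,1)–(14,0): clear
  edge (14,0)–(16,1): clear
  edge (16,1)–(23,8): clear
  edge (23,8)–(13,10): crosses AB
  edge (13,10)–(13,1): crosses AB
  → BLOCKED
Obstacle 4 [(16,13) (22,24) (16,22)]:
  edge (16,13)–(22,24): clear
  edge (22,24)–(16,22): clear
  edge (16,22)–(16,13): clear
  midpoint (13,7) outside
  → clear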